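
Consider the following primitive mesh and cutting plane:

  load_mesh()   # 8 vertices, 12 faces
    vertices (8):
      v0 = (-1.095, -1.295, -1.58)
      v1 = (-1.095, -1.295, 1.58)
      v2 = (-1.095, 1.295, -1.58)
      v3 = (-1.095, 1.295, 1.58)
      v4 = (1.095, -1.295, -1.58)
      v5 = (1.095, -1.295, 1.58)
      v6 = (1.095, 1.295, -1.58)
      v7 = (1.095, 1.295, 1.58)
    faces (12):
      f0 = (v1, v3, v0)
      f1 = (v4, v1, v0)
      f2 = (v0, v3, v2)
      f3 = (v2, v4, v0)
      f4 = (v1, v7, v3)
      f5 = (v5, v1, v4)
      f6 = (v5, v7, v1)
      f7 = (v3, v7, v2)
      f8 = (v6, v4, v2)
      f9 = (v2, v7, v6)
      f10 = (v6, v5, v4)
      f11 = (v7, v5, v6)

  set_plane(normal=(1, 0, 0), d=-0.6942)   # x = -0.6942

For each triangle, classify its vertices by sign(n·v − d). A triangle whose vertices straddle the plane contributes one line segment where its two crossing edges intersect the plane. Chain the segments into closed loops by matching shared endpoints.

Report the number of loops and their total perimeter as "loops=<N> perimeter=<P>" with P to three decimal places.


loops=1 perimeter=11.500

Straddling triangles (8 of 12):
  (v4,v1,v0) [+--] → (-0.6942, -1.295, 1.00168)–(-0.6942, -1.295, -1.58)  len=2.5817
  (v2,v4,v0) [-+-] → (-0.6942, 0.820995, -1.58)–(-0.6942, -1.295, -1.58)  len=2.1160
  (v1,v7,v3) [-+-] → (-0.6942, -0.820995, 1.58)–(-0.6942, 1.295, 1.58)  len=2.1160
  (v5,v1,v4) [+-+] → (-0.6942, -1.295, 1.58)–(-0.6942, -1.295, 1.00168)  len=0.5783
  (v5,v7,v1) [++-] → (-0.6942, -0.820995, 1.58)–(-0.6942, -1.295, 1.58)  len=0.4740
  (v3,v7,v2) [-+-] → (-0.6942, 1.295, 1.58)–(-0.6942, 1.295, -1.00168)  len=2.5817
  (v6,v4,v2) [++-] → (-0.6942, 0.820995, -1.58)–(-0.6942, 1.295, -1.58)  len=0.4740
  (v2,v7,v6) [-++] → (-0.6942, 1.295, -1.00168)–(-0.6942, 1.295, -1.58)  len=0.5783

Chained into 1 loop(s):
  loop 1: 8 segments, perimeter = 11.5000
Total perimeter = 11.500


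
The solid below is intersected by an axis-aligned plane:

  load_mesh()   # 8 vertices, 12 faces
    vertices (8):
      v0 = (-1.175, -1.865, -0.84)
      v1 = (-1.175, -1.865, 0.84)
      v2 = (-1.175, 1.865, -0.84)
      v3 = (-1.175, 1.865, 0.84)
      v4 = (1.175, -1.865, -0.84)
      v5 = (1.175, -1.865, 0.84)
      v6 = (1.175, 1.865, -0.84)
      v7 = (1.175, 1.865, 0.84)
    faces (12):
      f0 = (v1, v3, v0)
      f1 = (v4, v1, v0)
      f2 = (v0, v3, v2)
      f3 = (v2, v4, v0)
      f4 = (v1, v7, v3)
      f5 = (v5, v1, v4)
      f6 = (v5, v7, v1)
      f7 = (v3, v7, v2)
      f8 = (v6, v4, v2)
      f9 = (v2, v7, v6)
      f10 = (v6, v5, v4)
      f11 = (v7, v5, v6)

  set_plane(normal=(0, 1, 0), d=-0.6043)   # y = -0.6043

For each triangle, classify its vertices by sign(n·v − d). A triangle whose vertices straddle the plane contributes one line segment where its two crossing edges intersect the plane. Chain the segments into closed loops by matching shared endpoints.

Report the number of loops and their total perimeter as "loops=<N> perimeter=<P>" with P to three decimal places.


loops=1 perimeter=8.060

Straddling triangles (8 of 12):
  (v1,v3,v0) [-+-] → (-1.175, -0.6043, 0.84)–(-1.175, -0.6043, -0.272178)  len=1.1122
  (v0,v3,v2) [-++] → (-1.175, -0.6043, -0.272178)–(-1.175, -0.6043, -0.84)  len=0.5678
  (v2,v4,v0) [+--] → (0.380725, -0.6043, -0.84)–(-1.175, -0.6043, -0.84)  len=1.5557
  (v1,v7,v3) [-++] → (-0.380725, -0.6043, 0.84)–(-1.175, -0.6043, 0.84)  len=0.7943
  (v5,v7,v1) [-+-] → (1.175, -0.6043, 0.84)–(-0.380725, -0.6043, 0.84)  len=1.5557
  (v6,v4,v2) [+-+] → (1.175, -0.6043, -0.84)–(0.380725, -0.6043, -0.84)  len=0.7943
  (v6,v5,v4) [+--] → (1.175, -0.6043, 0.272178)–(1.175, -0.6043, -0.84)  len=1.1122
  (v7,v5,v6) [+-+] → (1.175, -0.6043, 0.84)–(1.175, -0.6043, 0.272178)  len=0.5678

Chained into 1 loop(s):
  loop 1: 8 segments, perimeter = 8.0600
Total perimeter = 8.060


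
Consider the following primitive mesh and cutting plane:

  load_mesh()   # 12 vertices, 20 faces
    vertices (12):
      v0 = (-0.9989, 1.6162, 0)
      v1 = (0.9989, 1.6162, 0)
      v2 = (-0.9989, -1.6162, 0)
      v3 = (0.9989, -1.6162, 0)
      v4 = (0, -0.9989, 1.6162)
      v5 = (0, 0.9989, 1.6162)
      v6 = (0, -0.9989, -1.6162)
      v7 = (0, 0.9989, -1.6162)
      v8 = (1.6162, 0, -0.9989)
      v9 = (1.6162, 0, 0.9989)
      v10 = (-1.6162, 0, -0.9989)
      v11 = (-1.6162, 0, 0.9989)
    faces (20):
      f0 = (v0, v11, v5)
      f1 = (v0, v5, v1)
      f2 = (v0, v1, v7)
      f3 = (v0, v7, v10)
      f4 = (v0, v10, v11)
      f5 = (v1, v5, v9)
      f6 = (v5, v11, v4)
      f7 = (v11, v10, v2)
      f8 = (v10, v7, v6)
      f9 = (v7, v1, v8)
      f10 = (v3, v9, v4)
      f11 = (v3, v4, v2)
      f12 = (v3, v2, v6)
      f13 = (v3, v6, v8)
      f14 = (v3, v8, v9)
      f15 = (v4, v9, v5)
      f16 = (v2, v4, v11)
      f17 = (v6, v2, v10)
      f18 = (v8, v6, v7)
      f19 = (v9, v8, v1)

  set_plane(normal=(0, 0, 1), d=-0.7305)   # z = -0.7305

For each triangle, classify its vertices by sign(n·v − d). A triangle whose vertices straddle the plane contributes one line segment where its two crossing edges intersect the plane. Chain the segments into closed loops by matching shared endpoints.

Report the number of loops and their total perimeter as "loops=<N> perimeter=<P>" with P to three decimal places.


loops=1 perimeter=9.157

Straddling triangles (10 of 20):
  (v0,v1,v7) [++-] → (0.547411, 1.33719, -0.7305)–(-0.547411, 1.33719, -0.7305)  len=1.0948
  (v0,v7,v10) [+--] → (-0.547411, 1.33719, -0.7305)–(-1.45033, 0.434266, -0.7305)  len=1.2769
  (v0,v10,v11) [+-+] → (-1.45033, 0.434266, -0.7305)–(-1.6162, 0, -0.7305)  len=0.4649
  (v11,v10,v2) [+-+] → (-1.6162, 0, -0.7305)–(-1.45033, -0.434266, -0.7305)  len=0.4649
  (v7,v1,v8) [-+-] → (0.547411, 1.33719, -0.7305)–(1.45033, 0.434266, -0.7305)  len=1.2769
  (v3,v2,v6) [++-] → (-0.547411, -1.33719, -0.7305)–(0.547411, -1.33719, -0.7305)  len=1.0948
  (v3,v6,v8) [+--] → (0.547411, -1.33719, -0.7305)–(1.45033, -0.434266, -0.7305)  len=1.2769
  (v3,v8,v9) [+-+] → (1.45033, -0.434266, -0.7305)–(1.6162, 0, -0.7305)  len=0.4649
  (v6,v2,v10) [-+-] → (-0.547411, -1.33719, -0.7305)–(-1.45033, -0.434266, -0.7305)  len=1.2769
  (v9,v8,v1) [+-+] → (1.6162, 0, -0.7305)–(1.45033, 0.434266, -0.7305)  len=0.4649

Chained into 1 loop(s):
  loop 1: 10 segments, perimeter = 9.1568
Total perimeter = 9.157


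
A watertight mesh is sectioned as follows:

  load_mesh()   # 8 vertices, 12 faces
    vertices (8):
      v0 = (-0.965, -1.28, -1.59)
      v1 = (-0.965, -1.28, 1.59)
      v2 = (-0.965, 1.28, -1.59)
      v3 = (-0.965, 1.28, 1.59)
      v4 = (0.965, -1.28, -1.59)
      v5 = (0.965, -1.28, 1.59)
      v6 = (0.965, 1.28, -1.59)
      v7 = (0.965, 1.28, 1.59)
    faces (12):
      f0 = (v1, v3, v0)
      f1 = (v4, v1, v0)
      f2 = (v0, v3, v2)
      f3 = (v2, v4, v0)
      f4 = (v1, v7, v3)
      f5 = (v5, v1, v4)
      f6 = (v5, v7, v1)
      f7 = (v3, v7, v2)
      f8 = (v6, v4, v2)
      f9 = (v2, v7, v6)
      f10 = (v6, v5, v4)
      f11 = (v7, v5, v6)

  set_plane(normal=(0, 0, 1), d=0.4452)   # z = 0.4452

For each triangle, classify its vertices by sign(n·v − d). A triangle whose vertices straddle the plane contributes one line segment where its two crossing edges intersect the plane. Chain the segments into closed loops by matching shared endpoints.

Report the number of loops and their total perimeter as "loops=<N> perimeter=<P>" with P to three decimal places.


loops=1 perimeter=8.980

Straddling triangles (8 of 12):
  (v1,v3,v0) [++-] → (-0.965, 0.3584, 0.4452)–(-0.965, -1.28, 0.4452)  len=1.6384
  (v4,v1,v0) [-+-] → (-0.2702, -1.28, 0.4452)–(-0.965, -1.28, 0.4452)  len=0.6948
  (v0,v3,v2) [-+-] → (-0.965, 0.3584, 0.4452)–(-0.965, 1.28, 0.4452)  len=0.9216
  (v5,v1,v4) [++-] → (-0.2702, -1.28, 0.4452)–(0.965, -1.28, 0.4452)  len=1.2352
  (v3,v7,v2) [++-] → (0.2702, 1.28, 0.4452)–(-0.965, 1.28, 0.4452)  len=1.2352
  (v2,v7,v6) [-+-] → (0.2702, 1.28, 0.4452)–(0.965, 1.28, 0.4452)  len=0.6948
  (v6,v5,v4) [-+-] → (0.965, -0.3584, 0.4452)–(0.965, -1.28, 0.4452)  len=0.9216
  (v7,v5,v6) [++-] → (0.965, -0.3584, 0.4452)–(0.965, 1.28, 0.4452)  len=1.6384

Chained into 1 loop(s):
  loop 1: 8 segments, perimeter = 8.9800
Total perimeter = 8.980


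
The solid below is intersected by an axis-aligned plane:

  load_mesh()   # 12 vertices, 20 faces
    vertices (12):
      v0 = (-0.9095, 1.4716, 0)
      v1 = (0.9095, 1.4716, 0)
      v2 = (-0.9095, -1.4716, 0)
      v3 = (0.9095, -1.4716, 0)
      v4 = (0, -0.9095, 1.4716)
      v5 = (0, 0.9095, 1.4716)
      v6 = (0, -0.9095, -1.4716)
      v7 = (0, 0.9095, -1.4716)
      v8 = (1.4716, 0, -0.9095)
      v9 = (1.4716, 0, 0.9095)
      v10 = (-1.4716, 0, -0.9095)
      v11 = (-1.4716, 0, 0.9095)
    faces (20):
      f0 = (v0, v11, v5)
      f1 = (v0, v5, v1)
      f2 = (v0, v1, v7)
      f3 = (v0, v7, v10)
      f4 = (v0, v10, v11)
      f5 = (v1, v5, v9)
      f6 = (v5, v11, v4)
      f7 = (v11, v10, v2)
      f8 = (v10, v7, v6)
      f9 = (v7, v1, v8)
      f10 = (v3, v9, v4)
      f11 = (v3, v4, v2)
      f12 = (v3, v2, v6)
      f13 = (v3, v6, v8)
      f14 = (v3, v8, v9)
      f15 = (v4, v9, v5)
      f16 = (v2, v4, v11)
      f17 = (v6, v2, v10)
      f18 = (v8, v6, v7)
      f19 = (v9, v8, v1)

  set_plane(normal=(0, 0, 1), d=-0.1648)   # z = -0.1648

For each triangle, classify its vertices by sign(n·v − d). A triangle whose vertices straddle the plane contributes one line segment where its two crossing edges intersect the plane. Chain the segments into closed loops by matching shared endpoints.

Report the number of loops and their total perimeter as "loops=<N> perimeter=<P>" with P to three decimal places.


loops=1 perimeter=9.542

Straddling triangles (10 of 20):
  (v0,v1,v7) [++-] → (0.807648, 1.40865, -0.1648)–(-0.807648, 1.40865, -0.1648)  len=1.6153
  (v0,v7,v10) [+--] → (-0.807648, 1.40865, -0.1648)–(-1.01135, 1.20495, -0.1648)  len=0.2881
  (v0,v10,v11) [+-+] → (-1.01135, 1.20495, -0.1648)–(-1.4716, 0, -0.1648)  len=1.2899
  (v11,v10,v2) [+-+] → (-1.4716, 0, -0.1648)–(-1.01135, -1.20495, -0.1648)  len=1.2899
  (v7,v1,v8) [-+-] → (0.807648, 1.40865, -0.1648)–(1.01135, 1.20495, -0.1648)  len=0.2881
  (v3,v2,v6) [++-] → (-0.807648, -1.40865, -0.1648)–(0.807648, -1.40865, -0.1648)  len=1.6153
  (v3,v6,v8) [+--] → (0.807648, -1.40865, -0.1648)–(1.01135, -1.20495, -0.1648)  len=0.2881
  (v3,v8,v9) [+-+] → (1.01135, -1.20495, -0.1648)–(1.4716, 0, -0.1648)  len=1.2899
  (v6,v2,v10) [-+-] → (-0.807648, -1.40865, -0.1648)–(-1.01135, -1.20495, -0.1648)  len=0.2881
  (v9,v8,v1) [+-+] → (1.4716, 0, -0.1648)–(1.01135, 1.20495, -0.1648)  len=1.2899

Chained into 1 loop(s):
  loop 1: 10 segments, perimeter = 9.5423
Total perimeter = 9.542


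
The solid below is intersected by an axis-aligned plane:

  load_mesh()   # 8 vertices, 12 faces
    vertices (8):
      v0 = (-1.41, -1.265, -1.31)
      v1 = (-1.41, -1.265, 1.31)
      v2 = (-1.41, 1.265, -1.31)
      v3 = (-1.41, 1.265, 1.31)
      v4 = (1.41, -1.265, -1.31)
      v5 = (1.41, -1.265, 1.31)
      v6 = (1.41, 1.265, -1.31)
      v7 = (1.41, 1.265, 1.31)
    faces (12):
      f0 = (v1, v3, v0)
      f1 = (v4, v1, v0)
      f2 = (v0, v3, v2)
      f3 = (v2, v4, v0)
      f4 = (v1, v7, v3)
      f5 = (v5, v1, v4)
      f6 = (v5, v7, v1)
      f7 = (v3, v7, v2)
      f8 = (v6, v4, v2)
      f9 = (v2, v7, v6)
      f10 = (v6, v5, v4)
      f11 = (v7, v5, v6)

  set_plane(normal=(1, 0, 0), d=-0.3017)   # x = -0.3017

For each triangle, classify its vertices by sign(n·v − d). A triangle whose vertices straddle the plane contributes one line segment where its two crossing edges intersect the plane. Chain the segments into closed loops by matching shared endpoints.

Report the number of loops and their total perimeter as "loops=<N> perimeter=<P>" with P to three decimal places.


loops=1 perimeter=10.300

Straddling triangles (8 of 12):
  (v4,v1,v0) [+--] → (-0.3017, -1.265, 0.280303)–(-0.3017, -1.265, -1.31)  len=1.5903
  (v2,v4,v0) [-+-] → (-0.3017, 0.270674, -1.31)–(-0.3017, -1.265, -1.31)  len=1.5357
  (v1,v7,v3) [-+-] → (-0.3017, -0.270674, 1.31)–(-0.3017, 1.265, 1.31)  len=1.5357
  (v5,v1,v4) [+-+] → (-0.3017, -1.265, 1.31)–(-0.3017, -1.265, 0.280303)  len=1.0297
  (v5,v7,v1) [++-] → (-0.3017, -0.270674, 1.31)–(-0.3017, -1.265, 1.31)  len=0.9943
  (v3,v7,v2) [-+-] → (-0.3017, 1.265, 1.31)–(-0.3017, 1.265, -0.280303)  len=1.5903
  (v6,v4,v2) [++-] → (-0.3017, 0.270674, -1.31)–(-0.3017, 1.265, -1.31)  len=0.9943
  (v2,v7,v6) [-++] → (-0.3017, 1.265, -0.280303)–(-0.3017, 1.265, -1.31)  len=1.0297

Chained into 1 loop(s):
  loop 1: 8 segments, perimeter = 10.3000
Total perimeter = 10.300


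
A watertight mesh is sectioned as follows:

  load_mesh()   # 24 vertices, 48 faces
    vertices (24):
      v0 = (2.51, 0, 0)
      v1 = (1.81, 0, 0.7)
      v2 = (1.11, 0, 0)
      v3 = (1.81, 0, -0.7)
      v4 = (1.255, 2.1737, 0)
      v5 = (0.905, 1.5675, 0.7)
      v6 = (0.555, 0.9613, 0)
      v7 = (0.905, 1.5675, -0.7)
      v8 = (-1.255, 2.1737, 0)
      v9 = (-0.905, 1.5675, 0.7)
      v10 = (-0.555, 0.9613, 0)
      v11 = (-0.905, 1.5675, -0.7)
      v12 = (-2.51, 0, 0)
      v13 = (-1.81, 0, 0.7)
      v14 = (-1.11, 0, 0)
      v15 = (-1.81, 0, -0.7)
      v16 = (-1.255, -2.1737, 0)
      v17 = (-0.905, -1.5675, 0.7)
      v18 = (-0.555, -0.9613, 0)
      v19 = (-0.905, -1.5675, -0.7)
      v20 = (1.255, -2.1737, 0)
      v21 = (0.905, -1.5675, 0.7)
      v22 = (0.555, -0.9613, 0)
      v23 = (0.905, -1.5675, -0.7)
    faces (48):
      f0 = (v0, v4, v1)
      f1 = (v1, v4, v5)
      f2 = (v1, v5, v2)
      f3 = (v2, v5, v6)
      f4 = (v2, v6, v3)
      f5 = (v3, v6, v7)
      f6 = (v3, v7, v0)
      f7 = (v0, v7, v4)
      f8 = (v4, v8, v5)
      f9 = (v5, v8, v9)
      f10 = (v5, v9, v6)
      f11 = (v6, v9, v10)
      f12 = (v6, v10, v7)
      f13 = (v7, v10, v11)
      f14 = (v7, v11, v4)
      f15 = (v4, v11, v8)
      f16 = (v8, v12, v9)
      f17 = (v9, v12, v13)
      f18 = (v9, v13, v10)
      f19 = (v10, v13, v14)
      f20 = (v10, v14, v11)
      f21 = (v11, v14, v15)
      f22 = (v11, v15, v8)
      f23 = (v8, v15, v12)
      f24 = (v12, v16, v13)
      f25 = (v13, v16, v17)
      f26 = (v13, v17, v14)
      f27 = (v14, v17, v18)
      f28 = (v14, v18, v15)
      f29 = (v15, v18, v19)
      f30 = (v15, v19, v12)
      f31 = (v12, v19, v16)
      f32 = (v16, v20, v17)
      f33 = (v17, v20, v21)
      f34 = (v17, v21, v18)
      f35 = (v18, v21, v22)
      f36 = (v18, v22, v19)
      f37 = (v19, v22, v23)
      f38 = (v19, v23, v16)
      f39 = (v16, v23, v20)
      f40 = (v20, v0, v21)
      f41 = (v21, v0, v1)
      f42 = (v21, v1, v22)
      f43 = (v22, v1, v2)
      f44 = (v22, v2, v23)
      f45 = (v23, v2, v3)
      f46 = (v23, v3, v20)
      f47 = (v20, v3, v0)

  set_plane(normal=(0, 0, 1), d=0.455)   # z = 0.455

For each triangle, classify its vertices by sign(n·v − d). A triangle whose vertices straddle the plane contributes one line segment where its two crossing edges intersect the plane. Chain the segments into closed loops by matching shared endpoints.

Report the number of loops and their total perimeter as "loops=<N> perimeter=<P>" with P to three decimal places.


loops=2 perimeter=21.720

Straddling triangles (24 of 48):
  (v0,v4,v1) [--+] → (1.61575, 0.760795, 0.455)–(2.055, 0, 0.455)  len=0.8785
  (v1,v4,v5) [+-+] → (1.61575, 0.760795, 0.455)–(1.0275, 1.77967, 0.455)  len=1.1765
  (v1,v5,v2) [++-] → (0.97675, 1.01887, 0.455)–(1.565, 0, 0.455)  len=1.1765
  (v2,v5,v6) [-+-] → (0.97675, 1.01887, 0.455)–(0.7825, 1.35533, 0.455)  len=0.3885
  (v4,v8,v5) [--+] → (0.149, 1.77967, 0.455)–(1.0275, 1.77967, 0.455)  len=0.8785
  (v5,v8,v9) [+-+] → (0.149, 1.77967, 0.455)–(-1.0275, 1.77967, 0.455)  len=1.1765
  (v5,v9,v6) [++-] → (-0.394, 1.35533, 0.455)–(0.7825, 1.35533, 0.455)  len=1.1765
  (v6,v9,v10) [-+-] → (-0.394, 1.35533, 0.455)–(-0.7825, 1.35533, 0.455)  len=0.3885
  (v8,v12,v9) [--+] → (-1.46675, 1.01887, 0.455)–(-1.0275, 1.77967, 0.455)  len=0.8785
  (v9,v12,v13) [+-+] → (-1.46675, 1.01887, 0.455)–(-2.055, 0, 0.455)  len=1.1765
  (v9,v13,v10) [++-] → (-1.37075, 0.336455, 0.455)–(-0.7825, 1.35533, 0.455)  len=1.1765
  (v10,v13,v14) [-+-] → (-1.37075, 0.336455, 0.455)–(-1.565, 0, 0.455)  len=0.3885
  (v12,v16,v13) [--+] → (-1.61575, -0.760795, 0.455)–(-2.055, 0, 0.455)  len=0.8785
  (v13,v16,v17) [+-+] → (-1.61575, -0.760795, 0.455)–(-1.0275, -1.77967, 0.455)  len=1.1765
  (v13,v17,v14) [++-] → (-0.97675, -1.01887, 0.455)–(-1.565, 0, 0.455)  len=1.1765
  (v14,v17,v18) [-+-] → (-0.97675, -1.01887, 0.455)–(-0.7825, -1.35533, 0.455)  len=0.3885
  (v16,v20,v17) [--+] → (-0.149, -1.77967, 0.455)–(-1.0275, -1.77967, 0.455)  len=0.8785
  (v17,v20,v21) [+-+] → (-0.149, -1.77967, 0.455)–(1.0275, -1.77967, 0.455)  len=1.1765
  (v17,v21,v18) [++-] → (0.394, -1.35533, 0.455)–(-0.7825, -1.35533, 0.455)  len=1.1765
  (v18,v21,v22) [-+-] → (0.394, -1.35533, 0.455)–(0.7825, -1.35533, 0.455)  len=0.3885
  (v20,v0,v21) [--+] → (1.46675, -1.01887, 0.455)–(1.0275, -1.77967, 0.455)  len=0.8785
  (v21,v0,v1) [+-+] → (1.46675, -1.01887, 0.455)–(2.055, 0, 0.455)  len=1.1765
  (v21,v1,v22) [++-] → (1.37075, -0.336455, 0.455)–(0.7825, -1.35533, 0.455)  len=1.1765
  (v22,v1,v2) [-+-] → (1.37075, -0.336455, 0.455)–(1.565, 0, 0.455)  len=0.3885

Chained into 2 loop(s):
  loop 1: 12 segments, perimeter = 12.3300
  loop 2: 12 segments, perimeter = 9.3900
Total perimeter = 21.720


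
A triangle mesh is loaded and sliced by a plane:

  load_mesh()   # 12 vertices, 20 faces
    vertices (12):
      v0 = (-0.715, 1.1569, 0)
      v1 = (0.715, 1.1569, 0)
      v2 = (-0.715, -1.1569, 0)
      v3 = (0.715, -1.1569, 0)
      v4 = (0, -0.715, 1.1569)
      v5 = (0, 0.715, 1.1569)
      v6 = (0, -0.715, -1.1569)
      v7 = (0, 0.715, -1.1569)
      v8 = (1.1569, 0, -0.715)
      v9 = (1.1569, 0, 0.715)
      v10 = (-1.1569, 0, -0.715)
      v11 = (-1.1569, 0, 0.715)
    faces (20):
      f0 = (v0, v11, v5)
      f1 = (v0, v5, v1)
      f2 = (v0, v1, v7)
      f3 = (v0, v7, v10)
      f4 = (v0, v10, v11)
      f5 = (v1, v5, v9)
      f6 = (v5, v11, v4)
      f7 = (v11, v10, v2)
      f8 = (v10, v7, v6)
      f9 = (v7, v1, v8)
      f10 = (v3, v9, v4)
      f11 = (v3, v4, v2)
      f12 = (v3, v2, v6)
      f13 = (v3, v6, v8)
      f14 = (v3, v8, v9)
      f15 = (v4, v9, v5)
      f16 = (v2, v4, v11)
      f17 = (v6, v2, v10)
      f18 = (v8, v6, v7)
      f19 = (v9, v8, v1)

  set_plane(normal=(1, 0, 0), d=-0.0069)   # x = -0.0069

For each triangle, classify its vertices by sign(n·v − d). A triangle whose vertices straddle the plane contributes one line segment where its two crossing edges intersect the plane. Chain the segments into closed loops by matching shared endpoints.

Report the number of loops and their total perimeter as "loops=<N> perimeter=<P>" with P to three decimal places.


loops=1 perimeter=7.797

Straddling triangles (10 of 20):
  (v0,v11,v5) [--+] → (-0.0069, 0.710736, 1.15426)–(-0.0069, 0.719264, 1.14574)  len=0.0121
  (v0,v5,v1) [-++] → (-0.0069, 0.719264, 1.14574)–(-0.0069, 1.1569, 0)  len=1.2265
  (v0,v1,v7) [-++] → (-0.0069, 1.1569, 0)–(-0.0069, 0.719264, -1.14574)  len=1.2265
  (v0,v7,v10) [-+-] → (-0.0069, 0.719264, -1.14574)–(-0.0069, 0.710736, -1.15426)  len=0.0121
  (v5,v11,v4) [+-+] → (-0.0069, 0.710736, 1.15426)–(-0.0069, -0.710736, 1.15426)  len=1.4215
  (v10,v7,v6) [-++] → (-0.0069, 0.710736, -1.15426)–(-0.0069, -0.710736, -1.15426)  len=1.4215
  (v3,v4,v2) [++-] → (-0.0069, -0.719264, 1.14574)–(-0.0069, -1.1569, 0)  len=1.2265
  (v3,v2,v6) [+-+] → (-0.0069, -1.1569, 0)–(-0.0069, -0.719264, -1.14574)  len=1.2265
  (v2,v4,v11) [-+-] → (-0.0069, -0.719264, 1.14574)–(-0.0069, -0.710736, 1.15426)  len=0.0121
  (v6,v2,v10) [+--] → (-0.0069, -0.719264, -1.14574)–(-0.0069, -0.710736, -1.15426)  len=0.0121

Chained into 1 loop(s):
  loop 1: 10 segments, perimeter = 7.7971
Total perimeter = 7.797


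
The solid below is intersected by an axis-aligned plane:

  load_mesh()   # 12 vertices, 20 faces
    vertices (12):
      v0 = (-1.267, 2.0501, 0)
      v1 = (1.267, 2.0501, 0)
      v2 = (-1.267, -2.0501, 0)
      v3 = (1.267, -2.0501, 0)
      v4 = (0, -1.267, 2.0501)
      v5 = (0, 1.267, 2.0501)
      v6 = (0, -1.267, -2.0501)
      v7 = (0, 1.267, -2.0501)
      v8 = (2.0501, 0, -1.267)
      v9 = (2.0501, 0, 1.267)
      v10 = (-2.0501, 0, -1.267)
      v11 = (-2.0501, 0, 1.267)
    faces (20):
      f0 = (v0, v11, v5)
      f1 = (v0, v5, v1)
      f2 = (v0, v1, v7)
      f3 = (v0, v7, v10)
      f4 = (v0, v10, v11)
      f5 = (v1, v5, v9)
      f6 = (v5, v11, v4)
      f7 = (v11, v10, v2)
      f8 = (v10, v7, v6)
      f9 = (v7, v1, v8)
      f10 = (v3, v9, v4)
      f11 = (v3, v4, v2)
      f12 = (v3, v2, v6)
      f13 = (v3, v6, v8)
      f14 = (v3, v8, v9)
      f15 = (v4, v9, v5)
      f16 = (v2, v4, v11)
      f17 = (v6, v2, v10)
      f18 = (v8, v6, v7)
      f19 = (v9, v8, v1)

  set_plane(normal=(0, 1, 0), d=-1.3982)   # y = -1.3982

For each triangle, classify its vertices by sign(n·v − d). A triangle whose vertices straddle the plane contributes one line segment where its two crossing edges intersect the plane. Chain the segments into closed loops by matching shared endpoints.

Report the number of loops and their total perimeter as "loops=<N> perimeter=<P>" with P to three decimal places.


loops=1 perimeter=9.836

Straddling triangles (8 of 20):
  (v11,v10,v2) [++-] → (-1.51601, -1.3982, -0.402886)–(-1.51601, -1.3982, 0.402886)  len=0.8058
  (v3,v9,v4) [-++] → (1.51601, -1.3982, 0.402886)–(0.212272, -1.3982, 1.70663)  len=1.8438
  (v3,v4,v2) [-+-] → (0.212272, -1.3982, 1.70663)–(-0.212272, -1.3982, 1.70663)  len=0.4245
  (v3,v2,v6) [--+] → (-0.212272, -1.3982, -1.70663)–(0.212272, -1.3982, -1.70663)  len=0.4245
  (v3,v6,v8) [-++] → (0.212272, -1.3982, -1.70663)–(1.51601, -1.3982, -0.402886)  len=1.8438
  (v3,v8,v9) [-++] → (1.51601, -1.3982, -0.402886)–(1.51601, -1.3982, 0.402886)  len=0.8058
  (v2,v4,v11) [-++] → (-0.212272, -1.3982, 1.70663)–(-1.51601, -1.3982, 0.402886)  len=1.8438
  (v6,v2,v10) [+-+] → (-0.212272, -1.3982, -1.70663)–(-1.51601, -1.3982, -0.402886)  len=1.8438

Chained into 1 loop(s):
  loop 1: 8 segments, perimeter = 9.8357
Total perimeter = 9.836


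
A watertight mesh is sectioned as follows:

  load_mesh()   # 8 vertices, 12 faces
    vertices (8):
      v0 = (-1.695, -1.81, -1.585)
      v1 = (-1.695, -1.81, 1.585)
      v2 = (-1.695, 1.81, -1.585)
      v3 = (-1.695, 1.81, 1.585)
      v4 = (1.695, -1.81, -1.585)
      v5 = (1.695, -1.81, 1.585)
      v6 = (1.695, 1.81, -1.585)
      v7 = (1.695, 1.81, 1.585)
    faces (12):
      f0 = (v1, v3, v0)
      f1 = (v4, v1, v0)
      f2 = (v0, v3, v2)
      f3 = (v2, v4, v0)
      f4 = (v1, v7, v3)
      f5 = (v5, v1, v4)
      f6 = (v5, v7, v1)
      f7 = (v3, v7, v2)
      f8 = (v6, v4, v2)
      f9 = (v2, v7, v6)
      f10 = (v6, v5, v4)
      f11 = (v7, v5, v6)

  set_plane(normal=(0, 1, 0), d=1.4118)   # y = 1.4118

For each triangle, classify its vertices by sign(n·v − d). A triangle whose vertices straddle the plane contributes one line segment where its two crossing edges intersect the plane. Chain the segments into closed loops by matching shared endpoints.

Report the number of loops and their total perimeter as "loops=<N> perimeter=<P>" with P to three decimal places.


Straddling triangles (8 of 12):
  (v1,v3,v0) [-+-] → (-1.695, 1.4118, 1.585)–(-1.695, 1.4118, 1.2363)  len=0.3487
  (v0,v3,v2) [-++] → (-1.695, 1.4118, 1.2363)–(-1.695, 1.4118, -1.585)  len=2.8213
  (v2,v4,v0) [+--] → (-1.3221, 1.4118, -1.585)–(-1.695, 1.4118, -1.585)  len=0.3729
  (v1,v7,v3) [-++] → (1.3221, 1.4118, 1.585)–(-1.695, 1.4118, 1.585)  len=3.0171
  (v5,v7,v1) [-+-] → (1.695, 1.4118, 1.585)–(1.3221, 1.4118, 1.585)  len=0.3729
  (v6,v4,v2) [+-+] → (1.695, 1.4118, -1.585)–(-1.3221, 1.4118, -1.585)  len=3.0171
  (v6,v5,v4) [+--] → (1.695, 1.4118, -1.2363)–(1.695, 1.4118, -1.585)  len=0.3487
  (v7,v5,v6) [+-+] → (1.695, 1.4118, 1.585)–(1.695, 1.4118, -1.2363)  len=2.8213

Chained into 1 loop(s):
  loop 1: 8 segments, perimeter = 13.1200
Total perimeter = 13.120

loops=1 perimeter=13.120


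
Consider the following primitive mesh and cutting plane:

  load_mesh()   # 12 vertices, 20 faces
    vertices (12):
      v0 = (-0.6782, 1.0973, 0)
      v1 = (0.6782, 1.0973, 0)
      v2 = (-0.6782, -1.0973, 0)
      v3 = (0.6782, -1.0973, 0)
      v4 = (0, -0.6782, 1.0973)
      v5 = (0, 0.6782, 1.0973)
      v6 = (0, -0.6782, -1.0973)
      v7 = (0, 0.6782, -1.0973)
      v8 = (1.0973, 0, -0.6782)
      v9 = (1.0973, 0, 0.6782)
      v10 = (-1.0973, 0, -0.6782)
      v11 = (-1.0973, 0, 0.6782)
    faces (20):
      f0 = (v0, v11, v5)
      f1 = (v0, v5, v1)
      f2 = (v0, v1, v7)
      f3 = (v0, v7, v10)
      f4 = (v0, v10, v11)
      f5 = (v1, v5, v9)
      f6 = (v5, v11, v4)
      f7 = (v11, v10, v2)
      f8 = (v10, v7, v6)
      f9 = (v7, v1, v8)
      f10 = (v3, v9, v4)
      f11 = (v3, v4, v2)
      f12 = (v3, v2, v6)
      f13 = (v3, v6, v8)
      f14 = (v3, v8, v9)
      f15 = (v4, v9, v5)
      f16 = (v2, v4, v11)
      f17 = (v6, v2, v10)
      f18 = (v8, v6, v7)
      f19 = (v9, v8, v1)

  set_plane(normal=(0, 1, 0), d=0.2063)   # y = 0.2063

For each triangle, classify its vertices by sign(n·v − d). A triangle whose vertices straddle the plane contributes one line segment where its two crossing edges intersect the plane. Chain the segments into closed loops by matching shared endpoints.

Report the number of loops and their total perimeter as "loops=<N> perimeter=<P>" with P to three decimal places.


Straddling triangles (10 of 20):
  (v0,v11,v5) [+-+] → (-1.01851, 0.2063, 0.550694)–(-0.763515, 0.2063, 0.805685)  len=0.3606
  (v0,v7,v10) [++-] → (-0.763515, 0.2063, -0.805685)–(-1.01851, 0.2063, -0.550694)  len=0.3606
  (v0,v10,v11) [+--] → (-1.01851, 0.2063, -0.550694)–(-1.01851, 0.2063, 0.550694)  len=1.1014
  (v1,v5,v9) [++-] → (0.763515, 0.2063, 0.805685)–(1.01851, 0.2063, 0.550694)  len=0.3606
  (v5,v11,v4) [+--] → (-0.763515, 0.2063, 0.805685)–(0, 0.2063, 1.0973)  len=0.8173
  (v10,v7,v6) [-+-] → (-0.763515, 0.2063, -0.805685)–(0, 0.2063, -1.0973)  len=0.8173
  (v7,v1,v8) [++-] → (1.01851, 0.2063, -0.550694)–(0.763515, 0.2063, -0.805685)  len=0.3606
  (v4,v9,v5) [--+] → (0.763515, 0.2063, 0.805685)–(0, 0.2063, 1.0973)  len=0.8173
  (v8,v6,v7) [--+] → (0, 0.2063, -1.0973)–(0.763515, 0.2063, -0.805685)  len=0.8173
  (v9,v8,v1) [--+] → (1.01851, 0.2063, -0.550694)–(1.01851, 0.2063, 0.550694)  len=1.1014

Chained into 1 loop(s):
  loop 1: 10 segments, perimeter = 6.9145
Total perimeter = 6.914

loops=1 perimeter=6.914


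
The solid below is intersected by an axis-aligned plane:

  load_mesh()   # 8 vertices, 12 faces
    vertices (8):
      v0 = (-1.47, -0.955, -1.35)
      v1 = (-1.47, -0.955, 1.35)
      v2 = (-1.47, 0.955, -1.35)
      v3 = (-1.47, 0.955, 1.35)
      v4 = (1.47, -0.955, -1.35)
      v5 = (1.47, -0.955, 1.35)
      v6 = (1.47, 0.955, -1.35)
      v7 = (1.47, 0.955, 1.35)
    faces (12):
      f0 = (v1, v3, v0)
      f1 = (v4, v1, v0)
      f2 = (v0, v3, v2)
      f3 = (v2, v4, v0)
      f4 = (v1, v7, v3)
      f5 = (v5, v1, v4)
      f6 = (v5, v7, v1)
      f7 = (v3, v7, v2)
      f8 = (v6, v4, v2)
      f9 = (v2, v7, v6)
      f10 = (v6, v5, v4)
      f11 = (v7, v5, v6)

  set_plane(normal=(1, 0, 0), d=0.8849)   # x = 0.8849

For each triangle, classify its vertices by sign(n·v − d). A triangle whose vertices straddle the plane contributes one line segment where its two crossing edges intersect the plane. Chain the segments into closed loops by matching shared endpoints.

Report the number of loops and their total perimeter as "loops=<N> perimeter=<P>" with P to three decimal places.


Straddling triangles (8 of 12):
  (v4,v1,v0) [+--] → (0.8849, -0.955, -0.812663)–(0.8849, -0.955, -1.35)  len=0.5373
  (v2,v4,v0) [-+-] → (0.8849, -0.574884, -1.35)–(0.8849, -0.955, -1.35)  len=0.3801
  (v1,v7,v3) [-+-] → (0.8849, 0.574884, 1.35)–(0.8849, 0.955, 1.35)  len=0.3801
  (v5,v1,v4) [+-+] → (0.8849, -0.955, 1.35)–(0.8849, -0.955, -0.812663)  len=2.1627
  (v5,v7,v1) [++-] → (0.8849, 0.574884, 1.35)–(0.8849, -0.955, 1.35)  len=1.5299
  (v3,v7,v2) [-+-] → (0.8849, 0.955, 1.35)–(0.8849, 0.955, 0.812663)  len=0.5373
  (v6,v4,v2) [++-] → (0.8849, -0.574884, -1.35)–(0.8849, 0.955, -1.35)  len=1.5299
  (v2,v7,v6) [-++] → (0.8849, 0.955, 0.812663)–(0.8849, 0.955, -1.35)  len=2.1627

Chained into 1 loop(s):
  loop 1: 8 segments, perimeter = 9.2200
Total perimeter = 9.220

loops=1 perimeter=9.220


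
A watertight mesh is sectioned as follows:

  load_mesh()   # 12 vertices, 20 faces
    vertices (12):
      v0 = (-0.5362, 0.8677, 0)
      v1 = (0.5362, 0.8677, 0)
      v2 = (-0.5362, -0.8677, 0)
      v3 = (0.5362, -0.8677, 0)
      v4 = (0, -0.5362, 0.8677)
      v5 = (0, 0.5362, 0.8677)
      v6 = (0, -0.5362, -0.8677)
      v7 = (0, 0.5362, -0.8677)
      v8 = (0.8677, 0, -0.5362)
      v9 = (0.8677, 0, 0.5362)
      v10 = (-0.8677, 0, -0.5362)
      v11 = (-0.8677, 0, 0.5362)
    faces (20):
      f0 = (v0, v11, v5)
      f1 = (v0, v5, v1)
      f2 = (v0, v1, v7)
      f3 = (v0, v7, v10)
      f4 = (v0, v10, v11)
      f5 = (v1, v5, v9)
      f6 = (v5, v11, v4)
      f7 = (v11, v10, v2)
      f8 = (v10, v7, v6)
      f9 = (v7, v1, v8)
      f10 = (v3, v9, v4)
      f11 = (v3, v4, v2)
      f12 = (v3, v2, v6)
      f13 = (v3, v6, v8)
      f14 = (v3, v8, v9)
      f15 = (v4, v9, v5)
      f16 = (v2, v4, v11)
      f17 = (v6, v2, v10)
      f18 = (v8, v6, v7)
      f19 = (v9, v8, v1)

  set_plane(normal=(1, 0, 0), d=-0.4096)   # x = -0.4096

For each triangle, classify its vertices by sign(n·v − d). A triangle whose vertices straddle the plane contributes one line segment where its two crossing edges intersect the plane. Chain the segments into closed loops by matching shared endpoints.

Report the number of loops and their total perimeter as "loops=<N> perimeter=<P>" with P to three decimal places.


Straddling triangles (10 of 20):
  (v0,v11,v5) [--+] → (-0.4096, 0.283085, 0.711215)–(-0.4096, 0.789431, 0.204869)  len=0.7161
  (v0,v5,v1) [-++] → (-0.4096, 0.789431, 0.204869)–(-0.4096, 0.8677, 0)  len=0.2193
  (v0,v1,v7) [-++] → (-0.4096, 0.8677, 0)–(-0.4096, 0.789431, -0.204869)  len=0.2193
  (v0,v7,v10) [-+-] → (-0.4096, 0.789431, -0.204869)–(-0.4096, 0.283085, -0.711215)  len=0.7161
  (v5,v11,v4) [+-+] → (-0.4096, 0.283085, 0.711215)–(-0.4096, -0.283085, 0.711215)  len=0.5662
  (v10,v7,v6) [-++] → (-0.4096, 0.283085, -0.711215)–(-0.4096, -0.283085, -0.711215)  len=0.5662
  (v3,v4,v2) [++-] → (-0.4096, -0.789431, 0.204869)–(-0.4096, -0.8677, 0)  len=0.2193
  (v3,v2,v6) [+-+] → (-0.4096, -0.8677, 0)–(-0.4096, -0.789431, -0.204869)  len=0.2193
  (v2,v4,v11) [-+-] → (-0.4096, -0.789431, 0.204869)–(-0.4096, -0.283085, 0.711215)  len=0.7161
  (v6,v2,v10) [+--] → (-0.4096, -0.789431, -0.204869)–(-0.4096, -0.283085, -0.711215)  len=0.7161

Chained into 1 loop(s):
  loop 1: 10 segments, perimeter = 4.8739
Total perimeter = 4.874

loops=1 perimeter=4.874


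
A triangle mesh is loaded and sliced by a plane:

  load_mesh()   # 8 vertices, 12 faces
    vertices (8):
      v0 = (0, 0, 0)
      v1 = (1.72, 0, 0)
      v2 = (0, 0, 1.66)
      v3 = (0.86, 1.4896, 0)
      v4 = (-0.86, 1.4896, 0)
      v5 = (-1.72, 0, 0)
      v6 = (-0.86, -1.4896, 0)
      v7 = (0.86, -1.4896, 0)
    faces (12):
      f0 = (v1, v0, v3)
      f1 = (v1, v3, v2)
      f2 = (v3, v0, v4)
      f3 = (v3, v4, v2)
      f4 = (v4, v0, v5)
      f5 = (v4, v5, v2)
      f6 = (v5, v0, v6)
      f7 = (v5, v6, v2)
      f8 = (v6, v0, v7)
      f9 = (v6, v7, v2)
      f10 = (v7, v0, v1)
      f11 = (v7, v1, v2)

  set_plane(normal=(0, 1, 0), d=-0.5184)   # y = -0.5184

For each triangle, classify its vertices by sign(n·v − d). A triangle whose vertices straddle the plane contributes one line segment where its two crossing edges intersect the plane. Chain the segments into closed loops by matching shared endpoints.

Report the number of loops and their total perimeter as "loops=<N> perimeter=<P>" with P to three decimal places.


loops=1 perimeter=6.557

Straddling triangles (6 of 12):
  (v5,v0,v6) [++-] → (-0.299291, -0.5184, 0)–(-1.42071, -0.5184, 0)  len=1.1214
  (v5,v6,v2) [+-+] → (-1.42071, -0.5184, 0)–(-0.299291, -0.5184, 1.0823)  len=1.5585
  (v6,v0,v7) [-+-] → (-0.299291, -0.5184, 0)–(0.299291, -0.5184, 0)  len=0.5986
  (v6,v7,v2) [--+] → (0.299291, -0.5184, 1.0823)–(-0.299291, -0.5184, 1.0823)  len=0.5986
  (v7,v0,v1) [-++] → (0.299291, -0.5184, 0)–(1.42071, -0.5184, 0)  len=1.1214
  (v7,v1,v2) [-++] → (1.42071, -0.5184, 0)–(0.299291, -0.5184, 1.0823)  len=1.5585

Chained into 1 loop(s):
  loop 1: 6 segments, perimeter = 6.5570
Total perimeter = 6.557


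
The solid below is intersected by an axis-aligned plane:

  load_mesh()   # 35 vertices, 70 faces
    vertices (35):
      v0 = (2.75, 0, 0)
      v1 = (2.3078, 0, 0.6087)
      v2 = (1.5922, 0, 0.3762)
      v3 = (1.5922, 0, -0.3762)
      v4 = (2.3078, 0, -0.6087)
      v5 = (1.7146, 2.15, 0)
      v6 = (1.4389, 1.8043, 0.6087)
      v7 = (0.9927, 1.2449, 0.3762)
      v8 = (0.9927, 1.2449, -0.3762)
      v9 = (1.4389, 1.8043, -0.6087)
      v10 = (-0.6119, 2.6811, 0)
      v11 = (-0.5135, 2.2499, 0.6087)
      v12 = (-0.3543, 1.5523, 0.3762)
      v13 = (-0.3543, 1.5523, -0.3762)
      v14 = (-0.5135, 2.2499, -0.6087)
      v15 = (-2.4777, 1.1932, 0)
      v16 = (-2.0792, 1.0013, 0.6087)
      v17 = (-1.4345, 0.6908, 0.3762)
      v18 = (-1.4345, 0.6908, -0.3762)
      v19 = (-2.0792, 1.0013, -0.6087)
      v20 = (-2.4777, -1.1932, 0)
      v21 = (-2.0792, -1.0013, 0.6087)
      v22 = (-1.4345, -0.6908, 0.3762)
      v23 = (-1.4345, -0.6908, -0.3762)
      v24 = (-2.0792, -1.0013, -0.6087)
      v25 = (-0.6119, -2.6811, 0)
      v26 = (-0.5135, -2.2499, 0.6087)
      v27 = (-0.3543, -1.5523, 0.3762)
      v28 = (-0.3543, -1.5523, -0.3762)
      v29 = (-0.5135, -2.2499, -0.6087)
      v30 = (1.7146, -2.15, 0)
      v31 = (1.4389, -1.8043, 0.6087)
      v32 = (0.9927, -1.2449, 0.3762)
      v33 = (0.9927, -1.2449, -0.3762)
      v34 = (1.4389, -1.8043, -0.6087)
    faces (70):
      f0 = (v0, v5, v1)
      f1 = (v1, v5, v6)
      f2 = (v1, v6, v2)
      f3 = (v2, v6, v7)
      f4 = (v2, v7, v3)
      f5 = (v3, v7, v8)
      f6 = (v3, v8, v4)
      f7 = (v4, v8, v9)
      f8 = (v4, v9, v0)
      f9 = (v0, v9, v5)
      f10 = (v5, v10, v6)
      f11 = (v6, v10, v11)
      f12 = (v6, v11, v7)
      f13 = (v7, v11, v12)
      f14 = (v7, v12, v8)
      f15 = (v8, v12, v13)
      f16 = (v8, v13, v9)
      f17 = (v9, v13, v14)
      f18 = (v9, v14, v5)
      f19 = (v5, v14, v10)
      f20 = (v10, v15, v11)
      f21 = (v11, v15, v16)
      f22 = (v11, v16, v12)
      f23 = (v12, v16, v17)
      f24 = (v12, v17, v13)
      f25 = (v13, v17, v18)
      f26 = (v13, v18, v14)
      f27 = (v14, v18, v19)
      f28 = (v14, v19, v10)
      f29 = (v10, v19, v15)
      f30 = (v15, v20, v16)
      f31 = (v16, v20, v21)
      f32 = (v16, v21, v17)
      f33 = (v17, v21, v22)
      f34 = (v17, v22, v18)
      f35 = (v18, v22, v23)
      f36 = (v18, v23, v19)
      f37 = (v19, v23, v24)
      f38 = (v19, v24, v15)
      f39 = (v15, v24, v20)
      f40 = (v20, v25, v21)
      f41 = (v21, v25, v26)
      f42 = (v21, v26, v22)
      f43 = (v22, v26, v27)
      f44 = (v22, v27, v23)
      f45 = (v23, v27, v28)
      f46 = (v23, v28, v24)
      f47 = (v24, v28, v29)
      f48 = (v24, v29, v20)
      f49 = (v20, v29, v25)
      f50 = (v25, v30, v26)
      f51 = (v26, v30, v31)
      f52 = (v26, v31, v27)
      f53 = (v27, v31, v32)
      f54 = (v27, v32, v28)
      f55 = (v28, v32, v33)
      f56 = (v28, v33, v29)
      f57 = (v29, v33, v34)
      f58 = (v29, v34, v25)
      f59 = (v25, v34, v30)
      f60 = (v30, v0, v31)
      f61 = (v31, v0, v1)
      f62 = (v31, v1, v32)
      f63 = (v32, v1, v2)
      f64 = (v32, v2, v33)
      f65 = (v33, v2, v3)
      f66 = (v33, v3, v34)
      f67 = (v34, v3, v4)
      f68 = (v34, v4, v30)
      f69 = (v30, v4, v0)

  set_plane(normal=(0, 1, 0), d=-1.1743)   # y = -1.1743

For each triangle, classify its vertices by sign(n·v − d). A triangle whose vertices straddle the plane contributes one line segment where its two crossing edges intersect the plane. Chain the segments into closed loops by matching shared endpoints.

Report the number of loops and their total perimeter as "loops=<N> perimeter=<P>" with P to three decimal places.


Straddling triangles (22 of 70):
  (v15,v20,v16) [+-+] → (-2.4777, -1.1743, 0)–(-2.47427, -1.1743, 0.00524239)  len=0.0063
  (v16,v20,v21) [+-+] → (-2.47427, -1.1743, 0.00524239)–(-2.43845, -1.1743, 0.0599501)  len=0.0654
  (v15,v24,v20) [++-] → (-2.43845, -1.1743, -0.0599501)–(-2.4777, -1.1743, 0)  len=0.0717
  (v20,v25,v21) [--+] → (-1.92809, -1.1743, 0.546011)–(-2.43845, -1.1743, 0.0599501)  len=0.7048
  (v21,v25,v26) [+--] → (-1.92809, -1.1743, 0.546011)–(-1.86226, -1.1743, 0.6087)  len=0.0909
  (v21,v26,v22) [+-+] → (-1.86226, -1.1743, 0.6087)–(-1.14888, -1.1743, 0.448302)  len=0.7312
  (v22,v26,v27) [+--] → (-1.14888, -1.1743, 0.448302)–(-0.828259, -1.1743, 0.3762)  len=0.3286
  (v22,v27,v23) [+-+] → (-0.828259, -1.1743, 0.3762)–(-0.828259, -1.1743, 0.0460698)  len=0.3301
  (v23,v27,v28) [+--] → (-0.828259, -1.1743, 0.0460698)–(-0.828259, -1.1743, -0.3762)  len=0.4223
  (v23,v28,v24) [+-+] → (-0.828259, -1.1743, -0.3762)–(-1.53763, -1.1743, -0.535701)  len=0.7271
  (v24,v28,v29) [+--] → (-1.53763, -1.1743, -0.535701)–(-1.86226, -1.1743, -0.6087)  len=0.3327
  (v24,v29,v20) [+--] → (-1.86226, -1.1743, -0.6087)–(-2.43845, -1.1743, -0.0599501)  len=0.7957
  (v30,v0,v31) [-+-] → (2.18448, -1.1743, 0)–(1.89669, -1.1743, 0.396163)  len=0.4897
  (v31,v0,v1) [-++] → (1.89669, -1.1743, 0.396163)–(1.74229, -1.1743, 0.6087)  len=0.2627
  (v31,v1,v32) [-+-] → (1.74229, -1.1743, 0.6087)–(1.06728, -1.1743, 0.389385)  len=0.7097
  (v32,v1,v2) [-++] → (1.06728, -1.1743, 0.389385)–(1.0267, -1.1743, 0.3762)  len=0.0427
  (v32,v2,v33) [-+-] → (1.0267, -1.1743, 0.3762)–(1.0267, -1.1743, -0.33353)  len=0.7097
  (v33,v2,v3) [-++] → (1.0267, -1.1743, -0.33353)–(1.0267, -1.1743, -0.3762)  len=0.0427
  (v33,v3,v34) [-+-] → (1.0267, -1.1743, -0.3762)–(1.49243, -1.1743, -0.527519)  len=0.4897
  (v34,v3,v4) [-++] → (1.49243, -1.1743, -0.527519)–(1.74229, -1.1743, -0.6087)  len=0.2627
  (v34,v4,v30) [-+-] → (1.74229, -1.1743, -0.6087)–(1.9838, -1.1743, -0.276237)  len=0.4109
  (v30,v4,v0) [-++] → (1.9838, -1.1743, -0.276237)–(2.18448, -1.1743, 0)  len=0.3414

Chained into 2 loop(s):
  loop 1: 12 segments, perimeter = 4.6067
  loop 2: 10 segments, perimeter = 3.7620
Total perimeter = 8.369

loops=2 perimeter=8.369


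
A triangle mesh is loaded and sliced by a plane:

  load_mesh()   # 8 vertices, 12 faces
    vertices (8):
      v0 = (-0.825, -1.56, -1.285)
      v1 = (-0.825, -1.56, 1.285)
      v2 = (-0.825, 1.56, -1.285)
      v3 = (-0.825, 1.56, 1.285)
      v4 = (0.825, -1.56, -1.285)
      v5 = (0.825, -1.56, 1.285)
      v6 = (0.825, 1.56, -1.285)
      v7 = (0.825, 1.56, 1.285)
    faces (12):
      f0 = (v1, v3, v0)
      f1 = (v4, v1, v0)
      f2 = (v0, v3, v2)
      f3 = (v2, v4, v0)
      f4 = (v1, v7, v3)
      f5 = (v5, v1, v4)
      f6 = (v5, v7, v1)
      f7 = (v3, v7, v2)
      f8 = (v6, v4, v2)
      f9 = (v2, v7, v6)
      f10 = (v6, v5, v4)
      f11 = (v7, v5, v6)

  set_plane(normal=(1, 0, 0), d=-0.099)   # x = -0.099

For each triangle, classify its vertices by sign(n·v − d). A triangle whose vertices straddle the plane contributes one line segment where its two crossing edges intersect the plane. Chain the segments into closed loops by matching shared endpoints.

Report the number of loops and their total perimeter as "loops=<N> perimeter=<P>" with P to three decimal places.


loops=1 perimeter=11.380

Straddling triangles (8 of 12):
  (v4,v1,v0) [+--] → (-0.099, -1.56, 0.1542)–(-0.099, -1.56, -1.285)  len=1.4392
  (v2,v4,v0) [-+-] → (-0.099, 0.1872, -1.285)–(-0.099, -1.56, -1.285)  len=1.7472
  (v1,v7,v3) [-+-] → (-0.099, -0.1872, 1.285)–(-0.099, 1.56, 1.285)  len=1.7472
  (v5,v1,v4) [+-+] → (-0.099, -1.56, 1.285)–(-0.099, -1.56, 0.1542)  len=1.1308
  (v5,v7,v1) [++-] → (-0.099, -0.1872, 1.285)–(-0.099, -1.56, 1.285)  len=1.3728
  (v3,v7,v2) [-+-] → (-0.099, 1.56, 1.285)–(-0.099, 1.56, -0.1542)  len=1.4392
  (v6,v4,v2) [++-] → (-0.099, 0.1872, -1.285)–(-0.099, 1.56, -1.285)  len=1.3728
  (v2,v7,v6) [-++] → (-0.099, 1.56, -0.1542)–(-0.099, 1.56, -1.285)  len=1.1308

Chained into 1 loop(s):
  loop 1: 8 segments, perimeter = 11.3800
Total perimeter = 11.380
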